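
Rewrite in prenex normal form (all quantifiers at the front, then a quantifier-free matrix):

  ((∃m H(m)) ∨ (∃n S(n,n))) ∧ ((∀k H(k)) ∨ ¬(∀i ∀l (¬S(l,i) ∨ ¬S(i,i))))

Drive negations inward (¬∀x A ≡ ∃x ¬A, ¬∃x A ≡ ∀x ¬A, De Morgan for ∧/∨):
  ((∃m H(m)) ∨ (∃n S(n,n))) ∧ ((∀k H(k)) ∨ (∃i ∃l (S(l,i) ∧ S(i,i))))
All bound variables are already distinct, so no renaming is needed.
Extract every quantifier outward, since the variables are now distinct and don't occur free across branches:
  ∃m ∃n ∀k ∃i ∃l ((H(m) ∨ S(n,n)) ∧ (H(k) ∨ S(l,i) ∧ S(i,i)))

∃m ∃n ∀k ∃i ∃l ((H(m) ∨ S(n,n)) ∧ (H(k) ∨ S(l,i) ∧ S(i,i)))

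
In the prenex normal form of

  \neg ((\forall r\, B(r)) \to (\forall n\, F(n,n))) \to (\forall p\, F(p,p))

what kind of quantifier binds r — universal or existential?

First replace A → B with ¬A ∨ B.
  \neg \neg (\neg (\forall r\, B(r)) \lor (\forall n\, F(n,n))) \lor (\forall p\, F(p,p))
Drive negations inward (¬∀x A ≡ ∃x ¬A, ¬∃x A ≡ ∀x ¬A, De Morgan for ∧/∨):
  (\exists r\, \neg B(r)) \lor (\forall n\, F(n,n)) \lor (\forall p\, F(p,p))
All bound variables are already distinct, so no renaming is needed.
Extract every quantifier outward, since the variables are now distinct and don't occur free across branches:
  \exists r\, \forall n\, \forall p\, (\neg B(r) \lor F(n,n) \lor F(p,p))
The quantifier \forall r sits under an odd number of negations (counting the antecedent side of each →), so it flips to \exists r.

existential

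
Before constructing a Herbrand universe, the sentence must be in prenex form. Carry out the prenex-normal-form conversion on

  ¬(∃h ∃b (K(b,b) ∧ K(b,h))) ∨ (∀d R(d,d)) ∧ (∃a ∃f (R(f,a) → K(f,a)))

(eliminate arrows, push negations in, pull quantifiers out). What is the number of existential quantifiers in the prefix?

Eliminate → and ↔ using ¬ and ∨.
  ¬(∃h ∃b (K(b,b) ∧ K(b,h))) ∨ (∀d R(d,d)) ∧ (∃a ∃f (¬R(f,a) ∨ K(f,a)))
Move each ¬ inward, flipping quantifiers it crosses:
  (∀h ∀b (¬K(b,b) ∨ ¬K(b,h))) ∨ (∀d R(d,d)) ∧ (∃a ∃f (¬R(f,a) ∨ K(f,a)))
All bound variables are already distinct, so no renaming is needed.
Finally move all quantifiers to the prefix:
  ∀h ∀b ∀d ∃a ∃f (¬K(b,b) ∨ ¬K(b,h) ∨ R(d,d) ∧ (¬R(f,a) ∨ K(f,a)))
The prefix is ∀h ∀b ∀d ∃a ∃f: 3 universal, 2 existential.

2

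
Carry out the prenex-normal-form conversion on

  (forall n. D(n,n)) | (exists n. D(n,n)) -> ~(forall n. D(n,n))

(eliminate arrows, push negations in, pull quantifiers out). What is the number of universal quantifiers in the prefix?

1

Rewrite implications/biconditionals: A → B as ¬A ∨ B.
  ~((forall n. D(n,n)) | (exists n. D(n,n))) | ~(forall n. D(n,n))
Drive negations inward (¬∀x A ≡ ∃x ¬A, ¬∃x A ≡ ∀x ¬A, De Morgan for ∧/∨):
  (exists n. ~D(n,n)) & (forall n. ~D(n,n)) | (exists n. ~D(n,n))
Give each quantifier a distinct variable: n↦w, n↦x1.
  (exists n. ~D(n,n)) & (forall w. ~D(w,w)) | (exists x1. ~D(x1,x1))
Pull the quantifiers to the front (each side's bound variable is not free in the other side):
  exists n. forall w. exists x1. (~D(n,n) & ~D(w,w) | ~D(x1,x1))
The prefix is exists n forall w exists x1: 1 universal, 2 existential.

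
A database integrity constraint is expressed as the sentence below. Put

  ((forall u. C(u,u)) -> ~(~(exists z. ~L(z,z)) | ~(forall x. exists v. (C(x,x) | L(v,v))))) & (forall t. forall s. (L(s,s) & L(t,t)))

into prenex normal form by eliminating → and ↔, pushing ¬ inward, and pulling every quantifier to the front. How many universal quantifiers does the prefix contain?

First replace A → B with ¬A ∨ B.
  (~(forall u. C(u,u)) | ~(~(exists z. ~L(z,z)) | ~(forall x. exists v. (C(x,x) | L(v,v))))) & (forall t. forall s. (L(s,s) & L(t,t)))
Push ¬ through the quantifiers and connectives to reach negation normal form:
  ((exists u. ~C(u,u)) | (exists z. ~L(z,z)) & (forall x. exists v. (C(x,x) | L(v,v)))) & (forall t. forall s. (L(s,s) & L(t,t)))
All bound variables are already distinct, so no renaming is needed.
Extract every quantifier outward, since the variables are now distinct and don't occur free across branches:
  exists u. exists z. forall x. exists v. forall t. forall s. ((~C(u,u) | ~L(z,z) & (C(x,x) | L(v,v))) & L(s,s) & L(t,t))
The prefix is exists u exists z forall x exists v forall t forall s: 3 universal, 3 existential.

3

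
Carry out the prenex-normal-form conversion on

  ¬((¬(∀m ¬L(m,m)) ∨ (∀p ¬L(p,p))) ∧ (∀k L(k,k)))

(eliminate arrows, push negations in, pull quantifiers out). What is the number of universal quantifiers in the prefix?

Push ¬ through the quantifiers and connectives to reach negation normal form:
  (∀m ¬L(m,m)) ∧ (∃p L(p,p)) ∨ (∃k ¬L(k,k))
All bound variables are already distinct, so no renaming is needed.
Extract every quantifier outward, since the variables are now distinct and don't occur free across branches:
  ∀m ∃p ∃k (¬L(m,m) ∧ L(p,p) ∨ ¬L(k,k))
The prefix is ∀m ∃p ∃k: 1 universal, 2 existential.

1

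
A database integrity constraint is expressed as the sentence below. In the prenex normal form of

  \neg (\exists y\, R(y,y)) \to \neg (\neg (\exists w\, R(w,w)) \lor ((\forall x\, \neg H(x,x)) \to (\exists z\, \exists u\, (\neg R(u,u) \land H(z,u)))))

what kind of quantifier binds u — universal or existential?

universal

Eliminate → and ↔ using ¬ and ∨.
  \neg \neg (\exists y\, R(y,y)) \lor \neg (\neg (\exists w\, R(w,w)) \lor \neg (\forall x\, \neg H(x,x)) \lor (\exists z\, \exists u\, (\neg R(u,u) \land H(z,u))))
Drive negations inward (¬∀x A ≡ ∃x ¬A, ¬∃x A ≡ ∀x ¬A, De Morgan for ∧/∨):
  (\exists y\, R(y,y)) \lor (\exists w\, R(w,w)) \land (\forall x\, \neg H(x,x)) \land (\forall z\, \forall u\, (R(u,u) \lor \neg H(z,u)))
All bound variables are already distinct, so no renaming is needed.
Finally move all quantifiers to the prefix:
  \exists y\, \exists w\, \forall x\, \forall z\, \forall u\, (R(y,y) \lor R(w,w) \land \neg H(x,x) \land (R(u,u) \lor \neg H(z,u)))
The quantifier \exists u sits under an odd number of negations (counting the antecedent side of each →), so it flips to \forall u.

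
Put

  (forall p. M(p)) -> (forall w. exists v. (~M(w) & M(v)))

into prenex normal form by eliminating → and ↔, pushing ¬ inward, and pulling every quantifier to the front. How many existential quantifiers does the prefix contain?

2

First replace A → B with ¬A ∨ B.
  ~(forall p. M(p)) | (forall w. exists v. (~M(w) & M(v)))
Move each ¬ inward, flipping quantifiers it crosses:
  (exists p. ~M(p)) | (forall w. exists v. (~M(w) & M(v)))
Finally move all quantifiers to the prefix:
  exists p. forall w. exists v. (~M(p) | ~M(w) & M(v))
The prefix is exists p forall w exists v: 1 universal, 2 existential.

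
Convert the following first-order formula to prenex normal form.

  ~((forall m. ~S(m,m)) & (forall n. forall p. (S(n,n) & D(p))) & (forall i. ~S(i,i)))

Drive negations inward (¬∀x A ≡ ∃x ¬A, ¬∃x A ≡ ∀x ¬A, De Morgan for ∧/∨):
  (exists m. S(m,m)) | (exists n. exists p. (~S(n,n) | ~D(p))) | (exists i. S(i,i))
Pull the quantifiers to the front (each side's bound variable is not free in the other side):
  exists m. exists n. exists p. exists i. (S(m,m) | ~S(n,n) | ~D(p) | S(i,i))

exists m. exists n. exists p. exists i. (S(m,m) | ~S(n,n) | ~D(p) | S(i,i))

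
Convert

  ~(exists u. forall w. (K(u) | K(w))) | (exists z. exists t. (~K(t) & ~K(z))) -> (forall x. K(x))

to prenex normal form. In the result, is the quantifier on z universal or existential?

Eliminate → and ↔ using ¬ and ∨.
  ~(~(exists u. forall w. (K(u) | K(w))) | (exists z. exists t. (~K(t) & ~K(z)))) | (forall x. K(x))
Move each ¬ inward, flipping quantifiers it crosses:
  (exists u. forall w. (K(u) | K(w))) & (forall z. forall t. (K(t) | K(z))) | (forall x. K(x))
Finally move all quantifiers to the prefix:
  exists u. forall w. forall z. forall t. forall x. ((K(u) | K(w)) & (K(t) | K(z)) | K(x))
The quantifier exists z sits under an odd number of negations (counting the antecedent side of each →), so it flips to forall z.

universal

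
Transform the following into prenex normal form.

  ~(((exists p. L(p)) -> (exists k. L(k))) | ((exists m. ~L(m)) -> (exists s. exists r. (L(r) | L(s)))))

Eliminate → and ↔ using ¬ and ∨.
  ~(~(exists p. L(p)) | (exists k. L(k)) | ~(exists m. ~L(m)) | (exists s. exists r. (L(r) | L(s))))
Move each ¬ inward, flipping quantifiers it crosses:
  (exists p. L(p)) & (forall k. ~L(k)) & (exists m. ~L(m)) & (forall s. forall r. (~L(r) & ~L(s)))
Pull the quantifiers to the front (each side's bound variable is not free in the other side):
  exists p. forall k. exists m. forall s. forall r. (L(p) & ~L(k) & ~L(m) & ~L(r) & ~L(s))

exists p. forall k. exists m. forall s. forall r. (L(p) & ~L(k) & ~L(m) & ~L(r) & ~L(s))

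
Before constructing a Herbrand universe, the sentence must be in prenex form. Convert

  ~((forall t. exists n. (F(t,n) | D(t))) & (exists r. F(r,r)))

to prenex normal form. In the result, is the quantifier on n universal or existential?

Drive negations inward (¬∀x A ≡ ∃x ¬A, ¬∃x A ≡ ∀x ¬A, De Morgan for ∧/∨):
  (exists t. forall n. (~F(t,n) & ~D(t))) | (forall r. ~F(r,r))
All bound variables are already distinct, so no renaming is needed.
Extract every quantifier outward, since the variables are now distinct and don't occur free across branches:
  exists t. forall n. forall r. (~F(t,n) & ~D(t) | ~F(r,r))
The quantifier exists n sits under an odd number of negations, so it flips to forall n.

universal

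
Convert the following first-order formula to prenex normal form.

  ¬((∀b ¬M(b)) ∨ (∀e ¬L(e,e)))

∃b ∃e (M(b) ∧ L(e,e))

Push ¬ through the quantifiers and connectives to reach negation normal form:
  (∃b M(b)) ∧ (∃e L(e,e))
All bound variables are already distinct, so no renaming is needed.
Pull the quantifiers to the front (each side's bound variable is not free in the other side):
  ∃b ∃e (M(b) ∧ L(e,e))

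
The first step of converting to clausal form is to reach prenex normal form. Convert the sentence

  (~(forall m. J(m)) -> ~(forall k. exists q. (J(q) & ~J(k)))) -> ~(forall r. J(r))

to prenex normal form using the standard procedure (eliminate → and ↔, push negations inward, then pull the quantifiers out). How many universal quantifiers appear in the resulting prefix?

Eliminate → and ↔ using ¬ and ∨.
  ~(~~(forall m. J(m)) | ~(forall k. exists q. (J(q) & ~J(k)))) | ~(forall r. J(r))
Move each ¬ inward, flipping quantifiers it crosses:
  (exists m. ~J(m)) & (forall k. exists q. (J(q) & ~J(k))) | (exists r. ~J(r))
Extract every quantifier outward, since the variables are now distinct and don't occur free across branches:
  exists m. forall k. exists q. exists r. (~J(m) & J(q) & ~J(k) | ~J(r))
The prefix is exists m forall k exists q exists r: 1 universal, 3 existential.

1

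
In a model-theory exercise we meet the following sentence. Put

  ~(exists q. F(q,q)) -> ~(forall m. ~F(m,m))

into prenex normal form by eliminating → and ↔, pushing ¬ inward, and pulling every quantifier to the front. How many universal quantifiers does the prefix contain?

First replace A → B with ¬A ∨ B.
  ~~(exists q. F(q,q)) | ~(forall m. ~F(m,m))
Move each ¬ inward, flipping quantifiers it crosses:
  (exists q. F(q,q)) | (exists m. F(m,m))
Pull the quantifiers to the front (each side's bound variable is not free in the other side):
  exists q. exists m. (F(q,q) | F(m,m))
The prefix is exists q exists m: 0 universal, 2 existential.

0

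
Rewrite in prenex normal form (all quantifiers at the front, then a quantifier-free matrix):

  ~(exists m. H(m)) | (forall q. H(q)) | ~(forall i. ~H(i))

Drive negations inward (¬∀x A ≡ ∃x ¬A, ¬∃x A ≡ ∀x ¬A, De Morgan for ∧/∨):
  (forall m. ~H(m)) | (forall q. H(q)) | (exists i. H(i))
All bound variables are already distinct, so no renaming is needed.
Extract every quantifier outward, since the variables are now distinct and don't occur free across branches:
  forall m. forall q. exists i. (~H(m) | H(q) | H(i))

forall m. forall q. exists i. (~H(m) | H(q) | H(i))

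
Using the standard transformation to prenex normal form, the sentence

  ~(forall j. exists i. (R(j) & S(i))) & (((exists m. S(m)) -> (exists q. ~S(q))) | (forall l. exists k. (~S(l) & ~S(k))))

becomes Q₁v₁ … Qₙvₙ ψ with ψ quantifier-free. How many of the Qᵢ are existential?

Rewrite implications/biconditionals: A → B as ¬A ∨ B.
  ~(forall j. exists i. (R(j) & S(i))) & (~(exists m. S(m)) | (exists q. ~S(q)) | (forall l. exists k. (~S(l) & ~S(k))))
Move each ¬ inward, flipping quantifiers it crosses:
  (exists j. forall i. (~R(j) | ~S(i))) & ((forall m. ~S(m)) | (exists q. ~S(q)) | (forall l. exists k. (~S(l) & ~S(k))))
All bound variables are already distinct, so no renaming is needed.
Extract every quantifier outward, since the variables are now distinct and don't occur free across branches:
  exists j. forall i. forall m. exists q. forall l. exists k. ((~R(j) | ~S(i)) & (~S(m) | ~S(q) | ~S(l) & ~S(k)))
The prefix is exists j forall i forall m exists q forall l exists k: 3 universal, 3 existential.

3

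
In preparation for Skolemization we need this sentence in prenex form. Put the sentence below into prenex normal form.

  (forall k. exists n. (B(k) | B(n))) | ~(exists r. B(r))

forall k. exists n. forall r. (B(k) | B(n) | ~B(r))

Push ¬ through the quantifiers and connectives to reach negation normal form:
  (forall k. exists n. (B(k) | B(n))) | (forall r. ~B(r))
Finally move all quantifiers to the prefix:
  forall k. exists n. forall r. (B(k) | B(n) | ~B(r))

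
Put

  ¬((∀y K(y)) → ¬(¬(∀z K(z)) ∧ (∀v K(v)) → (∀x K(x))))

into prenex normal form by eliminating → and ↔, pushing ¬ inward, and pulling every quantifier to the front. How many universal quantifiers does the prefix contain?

3

First replace A → B with ¬A ∨ B.
  ¬(¬(∀y K(y)) ∨ ¬(¬(¬(∀z K(z)) ∧ (∀v K(v))) ∨ (∀x K(x))))
Push ¬ through the quantifiers and connectives to reach negation normal form:
  (∀y K(y)) ∧ ((∀z K(z)) ∨ (∃v ¬K(v)) ∨ (∀x K(x)))
All bound variables are already distinct, so no renaming is needed.
Pull the quantifiers to the front (each side's bound variable is not free in the other side):
  ∀y ∀z ∃v ∀x (K(y) ∧ (K(z) ∨ ¬K(v) ∨ K(x)))
The prefix is ∀y ∀z ∃v ∀x: 3 universal, 1 existential.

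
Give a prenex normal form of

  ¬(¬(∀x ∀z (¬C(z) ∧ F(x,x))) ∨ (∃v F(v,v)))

Move each ¬ inward, flipping quantifiers it crosses:
  (∀x ∀z (¬C(z) ∧ F(x,x))) ∧ (∀v ¬F(v,v))
Pull the quantifiers to the front (each side's bound variable is not free in the other side):
  ∀x ∀z ∀v (¬C(z) ∧ F(x,x) ∧ ¬F(v,v))

∀x ∀z ∀v (¬C(z) ∧ F(x,x) ∧ ¬F(v,v))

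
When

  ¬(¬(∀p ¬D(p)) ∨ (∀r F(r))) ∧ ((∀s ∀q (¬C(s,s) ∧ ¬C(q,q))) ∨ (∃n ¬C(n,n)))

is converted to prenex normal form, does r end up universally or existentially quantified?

existential

Push ¬ through the quantifiers and connectives to reach negation normal form:
  (∀p ¬D(p)) ∧ (∃r ¬F(r)) ∧ ((∀s ∀q (¬C(s,s) ∧ ¬C(q,q))) ∨ (∃n ¬C(n,n)))
Extract every quantifier outward, since the variables are now distinct and don't occur free across branches:
  ∀p ∃r ∀s ∀q ∃n (¬D(p) ∧ ¬F(r) ∧ (¬C(s,s) ∧ ¬C(q,q) ∨ ¬C(n,n)))
The quantifier ∀r sits under an odd number of negations, so it flips to ∃r.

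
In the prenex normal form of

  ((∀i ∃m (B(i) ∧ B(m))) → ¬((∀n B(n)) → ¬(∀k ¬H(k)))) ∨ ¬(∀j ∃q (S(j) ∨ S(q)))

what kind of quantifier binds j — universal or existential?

existential

Eliminate → and ↔ using ¬ and ∨.
  ¬(∀i ∃m (B(i) ∧ B(m))) ∨ ¬(¬(∀n B(n)) ∨ ¬(∀k ¬H(k))) ∨ ¬(∀j ∃q (S(j) ∨ S(q)))
Drive negations inward (¬∀x A ≡ ∃x ¬A, ¬∃x A ≡ ∀x ¬A, De Morgan for ∧/∨):
  (∃i ∀m (¬B(i) ∨ ¬B(m))) ∨ (∀n B(n)) ∧ (∀k ¬H(k)) ∨ (∃j ∀q (¬S(j) ∧ ¬S(q)))
Finally move all quantifiers to the prefix:
  ∃i ∀m ∀n ∀k ∃j ∀q (¬B(i) ∨ ¬B(m) ∨ B(n) ∧ ¬H(k) ∨ ¬S(j) ∧ ¬S(q))
The quantifier ∀j sits under an odd number of negations (counting the antecedent side of each →), so it flips to ∃j.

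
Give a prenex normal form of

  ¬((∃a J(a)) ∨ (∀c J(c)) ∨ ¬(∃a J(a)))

∀a ∃c ∃y1 (¬J(a) ∧ ¬J(c) ∧ J(y1))

Move each ¬ inward, flipping quantifiers it crosses:
  (∀a ¬J(a)) ∧ (∃c ¬J(c)) ∧ (∃a J(a))
Rename bound variables to avoid capture: a↦y1.
  (∀a ¬J(a)) ∧ (∃c ¬J(c)) ∧ (∃y1 J(y1))
Finally move all quantifiers to the prefix:
  ∀a ∃c ∃y1 (¬J(a) ∧ ¬J(c) ∧ J(y1))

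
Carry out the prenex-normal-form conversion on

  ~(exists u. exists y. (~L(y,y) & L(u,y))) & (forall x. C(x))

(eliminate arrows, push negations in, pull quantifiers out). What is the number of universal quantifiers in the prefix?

3

Push ¬ through the quantifiers and connectives to reach negation normal form:
  (forall u. forall y. (L(y,y) | ~L(u,y))) & (forall x. C(x))
Pull the quantifiers to the front (each side's bound variable is not free in the other side):
  forall u. forall y. forall x. ((L(y,y) | ~L(u,y)) & C(x))
The prefix is forall u forall y forall x: 3 universal, 0 existential.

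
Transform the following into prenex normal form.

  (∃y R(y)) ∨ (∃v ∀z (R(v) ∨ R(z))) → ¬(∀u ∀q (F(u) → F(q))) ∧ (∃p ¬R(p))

Eliminate → and ↔ using ¬ and ∨.
  ¬((∃y R(y)) ∨ (∃v ∀z (R(v) ∨ R(z)))) ∨ ¬(∀u ∀q (¬F(u) ∨ F(q))) ∧ (∃p ¬R(p))
Drive negations inward (¬∀x A ≡ ∃x ¬A, ¬∃x A ≡ ∀x ¬A, De Morgan for ∧/∨):
  (∀y ¬R(y)) ∧ (∀v ∃z (¬R(v) ∧ ¬R(z))) ∨ (∃u ∃q (F(u) ∧ ¬F(q))) ∧ (∃p ¬R(p))
Finally move all quantifiers to the prefix:
  ∀y ∀v ∃z ∃u ∃q ∃p (¬R(y) ∧ ¬R(v) ∧ ¬R(z) ∨ F(u) ∧ ¬F(q) ∧ ¬R(p))

∀y ∀v ∃z ∃u ∃q ∃p (¬R(y) ∧ ¬R(v) ∧ ¬R(z) ∨ F(u) ∧ ¬F(q) ∧ ¬R(p))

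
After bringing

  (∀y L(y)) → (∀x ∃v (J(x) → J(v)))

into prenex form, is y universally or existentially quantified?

existential

Eliminate → and ↔ using ¬ and ∨.
  ¬(∀y L(y)) ∨ (∀x ∃v (¬J(x) ∨ J(v)))
Move each ¬ inward, flipping quantifiers it crosses:
  (∃y ¬L(y)) ∨ (∀x ∃v (¬J(x) ∨ J(v)))
All bound variables are already distinct, so no renaming is needed.
Pull the quantifiers to the front (each side's bound variable is not free in the other side):
  ∃y ∀x ∃v (¬L(y) ∨ ¬J(x) ∨ J(v))
The quantifier ∀y sits under an odd number of negations (counting the antecedent side of each →), so it flips to ∃y.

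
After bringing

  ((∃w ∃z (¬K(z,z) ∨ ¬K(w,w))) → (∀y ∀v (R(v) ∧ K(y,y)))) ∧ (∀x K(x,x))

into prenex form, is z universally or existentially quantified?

First replace A → B with ¬A ∨ B.
  (¬(∃w ∃z (¬K(z,z) ∨ ¬K(w,w))) ∨ (∀y ∀v (R(v) ∧ K(y,y)))) ∧ (∀x K(x,x))
Push ¬ through the quantifiers and connectives to reach negation normal form:
  ((∀w ∀z (K(z,z) ∧ K(w,w))) ∨ (∀y ∀v (R(v) ∧ K(y,y)))) ∧ (∀x K(x,x))
All bound variables are already distinct, so no renaming is needed.
Extract every quantifier outward, since the variables are now distinct and don't occur free across branches:
  ∀w ∀z ∀y ∀v ∀x ((K(z,z) ∧ K(w,w) ∨ R(v) ∧ K(y,y)) ∧ K(x,x))
The quantifier ∃z sits under an odd number of negations (counting the antecedent side of each →), so it flips to ∀z.

universal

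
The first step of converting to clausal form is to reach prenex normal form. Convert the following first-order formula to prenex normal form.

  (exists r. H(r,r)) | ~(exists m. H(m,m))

Push ¬ through the quantifiers and connectives to reach negation normal form:
  (exists r. H(r,r)) | (forall m. ~H(m,m))
Extract every quantifier outward, since the variables are now distinct and don't occur free across branches:
  exists r. forall m. (H(r,r) | ~H(m,m))

exists r. forall m. (H(r,r) | ~H(m,m))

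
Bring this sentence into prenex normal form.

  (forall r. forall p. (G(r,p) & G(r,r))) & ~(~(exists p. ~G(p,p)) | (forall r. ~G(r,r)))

forall r. forall p. exists a. exists v1. (G(r,p) & G(r,r) & ~G(a,a) & G(v1,v1))

Drive negations inward (¬∀x A ≡ ∃x ¬A, ¬∃x A ≡ ∀x ¬A, De Morgan for ∧/∨):
  (forall r. forall p. (G(r,p) & G(r,r))) & (exists p. ~G(p,p)) & (exists r. G(r,r))
Standardize variables apart so no two quantifiers bind the same name: p↦a, r↦v1.
  (forall r. forall p. (G(r,p) & G(r,r))) & (exists a. ~G(a,a)) & (exists v1. G(v1,v1))
Extract every quantifier outward, since the variables are now distinct and don't occur free across branches:
  forall r. forall p. exists a. exists v1. (G(r,p) & G(r,r) & ~G(a,a) & G(v1,v1))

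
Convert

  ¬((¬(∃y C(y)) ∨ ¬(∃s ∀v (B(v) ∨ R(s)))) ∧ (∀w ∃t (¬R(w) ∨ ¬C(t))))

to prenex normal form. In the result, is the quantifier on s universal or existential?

Push ¬ through the quantifiers and connectives to reach negation normal form:
  (∃y C(y)) ∧ (∃s ∀v (B(v) ∨ R(s))) ∨ (∃w ∀t (R(w) ∧ C(t)))
All bound variables are already distinct, so no renaming is needed.
Finally move all quantifiers to the prefix:
  ∃y ∃s ∀v ∃w ∀t (C(y) ∧ (B(v) ∨ R(s)) ∨ R(w) ∧ C(t))
The quantifier ∃s sits under an even number of negations, so it remains existential.

existential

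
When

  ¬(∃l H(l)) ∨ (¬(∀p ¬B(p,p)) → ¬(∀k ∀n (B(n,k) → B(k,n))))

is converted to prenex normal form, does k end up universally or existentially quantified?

First replace A → B with ¬A ∨ B.
  ¬(∃l H(l)) ∨ ¬¬(∀p ¬B(p,p)) ∨ ¬(∀k ∀n (¬B(n,k) ∨ B(k,n)))
Push ¬ through the quantifiers and connectives to reach negation normal form:
  (∀l ¬H(l)) ∨ (∀p ¬B(p,p)) ∨ (∃k ∃n (B(n,k) ∧ ¬B(k,n)))
Pull the quantifiers to the front (each side's bound variable is not free in the other side):
  ∀l ∀p ∃k ∃n (¬H(l) ∨ ¬B(p,p) ∨ B(n,k) ∧ ¬B(k,n))
The quantifier ∀k sits under an odd number of negations (counting the antecedent side of each →), so it flips to ∃k.

existential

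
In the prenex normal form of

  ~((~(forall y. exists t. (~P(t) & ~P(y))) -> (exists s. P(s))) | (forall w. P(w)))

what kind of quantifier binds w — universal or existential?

existential

Eliminate → and ↔ using ¬ and ∨.
  ~(~~(forall y. exists t. (~P(t) & ~P(y))) | (exists s. P(s)) | (forall w. P(w)))
Drive negations inward (¬∀x A ≡ ∃x ¬A, ¬∃x A ≡ ∀x ¬A, De Morgan for ∧/∨):
  (exists y. forall t. (P(t) | P(y))) & (forall s. ~P(s)) & (exists w. ~P(w))
All bound variables are already distinct, so no renaming is needed.
Finally move all quantifiers to the prefix:
  exists y. forall t. forall s. exists w. ((P(t) | P(y)) & ~P(s) & ~P(w))
The quantifier forall w sits under an odd number of negations (counting the antecedent side of each →), so it flips to exists w.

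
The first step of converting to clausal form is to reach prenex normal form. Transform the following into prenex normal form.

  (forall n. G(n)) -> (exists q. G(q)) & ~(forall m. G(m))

exists n. exists q. exists m. (~G(n) | G(q) & ~G(m))

First replace A → B with ¬A ∨ B.
  ~(forall n. G(n)) | (exists q. G(q)) & ~(forall m. G(m))
Drive negations inward (¬∀x A ≡ ∃x ¬A, ¬∃x A ≡ ∀x ¬A, De Morgan for ∧/∨):
  (exists n. ~G(n)) | (exists q. G(q)) & (exists m. ~G(m))
Extract every quantifier outward, since the variables are now distinct and don't occur free across branches:
  exists n. exists q. exists m. (~G(n) | G(q) & ~G(m))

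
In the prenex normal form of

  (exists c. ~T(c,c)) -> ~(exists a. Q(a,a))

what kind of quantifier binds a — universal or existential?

universal

Rewrite implications/biconditionals: A → B as ¬A ∨ B.
  ~(exists c. ~T(c,c)) | ~(exists a. Q(a,a))
Move each ¬ inward, flipping quantifiers it crosses:
  (forall c. T(c,c)) | (forall a. ~Q(a,a))
Pull the quantifiers to the front (each side's bound variable is not free in the other side):
  forall c. forall a. (T(c,c) | ~Q(a,a))
The quantifier exists a sits under an odd number of negations (counting the antecedent side of each →), so it flips to forall a.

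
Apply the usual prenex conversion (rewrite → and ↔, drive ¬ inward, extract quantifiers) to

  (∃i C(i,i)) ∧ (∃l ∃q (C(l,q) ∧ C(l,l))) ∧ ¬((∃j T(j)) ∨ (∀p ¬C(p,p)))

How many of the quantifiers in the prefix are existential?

Move each ¬ inward, flipping quantifiers it crosses:
  (∃i C(i,i)) ∧ (∃l ∃q (C(l,q) ∧ C(l,l))) ∧ (∀j ¬T(j)) ∧ (∃p C(p,p))
All bound variables are already distinct, so no renaming is needed.
Finally move all quantifiers to the prefix:
  ∃i ∃l ∃q ∀j ∃p (C(i,i) ∧ C(l,q) ∧ C(l,l) ∧ ¬T(j) ∧ C(p,p))
The prefix is ∃i ∃l ∃q ∀j ∃p: 1 universal, 4 existential.

4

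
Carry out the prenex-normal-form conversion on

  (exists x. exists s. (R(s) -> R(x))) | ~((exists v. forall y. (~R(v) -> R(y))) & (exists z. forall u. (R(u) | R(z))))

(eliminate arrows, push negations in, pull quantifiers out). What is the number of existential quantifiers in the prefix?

First replace A → B with ¬A ∨ B.
  (exists x. exists s. (~R(s) | R(x))) | ~((exists v. forall y. (~~R(v) | R(y))) & (exists z. forall u. (R(u) | R(z))))
Push ¬ through the quantifiers and connectives to reach negation normal form:
  (exists x. exists s. (~R(s) | R(x))) | (forall v. exists y. (~R(v) & ~R(y))) | (forall z. exists u. (~R(u) & ~R(z)))
Finally move all quantifiers to the prefix:
  exists x. exists s. forall v. exists y. forall z. exists u. (~R(s) | R(x) | ~R(v) & ~R(y) | ~R(u) & ~R(z))
The prefix is exists x exists s forall v exists y forall z exists u: 2 universal, 4 existential.

4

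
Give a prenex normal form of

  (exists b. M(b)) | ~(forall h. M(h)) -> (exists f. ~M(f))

First replace A → B with ¬A ∨ B.
  ~((exists b. M(b)) | ~(forall h. M(h))) | (exists f. ~M(f))
Move each ¬ inward, flipping quantifiers it crosses:
  (forall b. ~M(b)) & (forall h. M(h)) | (exists f. ~M(f))
Finally move all quantifiers to the prefix:
  forall b. forall h. exists f. (~M(b) & M(h) | ~M(f))

forall b. forall h. exists f. (~M(b) & M(h) | ~M(f))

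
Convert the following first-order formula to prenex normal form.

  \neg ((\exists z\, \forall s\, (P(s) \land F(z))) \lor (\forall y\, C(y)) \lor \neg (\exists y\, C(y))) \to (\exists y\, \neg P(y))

First replace A → B with ¬A ∨ B.
  \neg \neg ((\exists z\, \forall s\, (P(s) \land F(z))) \lor (\forall y\, C(y)) \lor \neg (\exists y\, C(y))) \lor (\exists y\, \neg P(y))
Drive negations inward (¬∀x A ≡ ∃x ¬A, ¬∃x A ≡ ∀x ¬A, De Morgan for ∧/∨):
  (\exists z\, \forall s\, (P(s) \land F(z))) \lor (\forall y\, C(y)) \lor (\forall y\, \neg C(y)) \lor (\exists y\, \neg P(y))
Standardize variables apart so no two quantifiers bind the same name: y↦t, y↦x1.
  (\exists z\, \forall s\, (P(s) \land F(z))) \lor (\forall y\, C(y)) \lor (\forall t\, \neg C(t)) \lor (\exists x1\, \neg P(x1))
Pull the quantifiers to the front (each side's bound variable is not free in the other side):
  \exists z\, \forall s\, \forall y\, \forall t\, \exists x1\, (P(s) \land F(z) \lor C(y) \lor \neg C(t) \lor \neg P(x1))

\exists z\, \forall s\, \forall y\, \forall t\, \exists x1\, (P(s) \land F(z) \lor C(y) \lor \neg C(t) \lor \neg P(x1))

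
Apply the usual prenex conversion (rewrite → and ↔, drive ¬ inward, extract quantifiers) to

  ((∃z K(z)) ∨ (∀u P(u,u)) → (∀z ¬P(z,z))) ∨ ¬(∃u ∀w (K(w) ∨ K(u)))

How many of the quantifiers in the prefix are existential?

Eliminate → and ↔ using ¬ and ∨.
  ¬((∃z K(z)) ∨ (∀u P(u,u))) ∨ (∀z ¬P(z,z)) ∨ ¬(∃u ∀w (K(w) ∨ K(u)))
Move each ¬ inward, flipping quantifiers it crosses:
  (∀z ¬K(z)) ∧ (∃u ¬P(u,u)) ∨ (∀z ¬P(z,z)) ∨ (∀u ∃w (¬K(w) ∧ ¬K(u)))
Standardize variables apart so no two quantifiers bind the same name: z↦v, u↦c.
  (∀z ¬K(z)) ∧ (∃u ¬P(u,u)) ∨ (∀v ¬P(v,v)) ∨ (∀c ∃w (¬K(w) ∧ ¬K(c)))
Finally move all quantifiers to the prefix:
  ∀z ∃u ∀v ∀c ∃w (¬K(z) ∧ ¬P(u,u) ∨ ¬P(v,v) ∨ ¬K(w) ∧ ¬K(c))
The prefix is ∀z ∃u ∀v ∀c ∃w: 3 universal, 2 existential.

2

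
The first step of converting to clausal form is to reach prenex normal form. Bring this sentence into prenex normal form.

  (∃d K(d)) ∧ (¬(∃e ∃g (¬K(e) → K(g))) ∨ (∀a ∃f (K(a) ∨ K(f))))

First replace A → B with ¬A ∨ B.
  (∃d K(d)) ∧ (¬(∃e ∃g (¬¬K(e) ∨ K(g))) ∨ (∀a ∃f (K(a) ∨ K(f))))
Move each ¬ inward, flipping quantifiers it crosses:
  (∃d K(d)) ∧ ((∀e ∀g (¬K(e) ∧ ¬K(g))) ∨ (∀a ∃f (K(a) ∨ K(f))))
Finally move all quantifiers to the prefix:
  ∃d ∀e ∀g ∀a ∃f (K(d) ∧ (¬K(e) ∧ ¬K(g) ∨ K(a) ∨ K(f)))

∃d ∀e ∀g ∀a ∃f (K(d) ∧ (¬K(e) ∧ ¬K(g) ∨ K(a) ∨ K(f)))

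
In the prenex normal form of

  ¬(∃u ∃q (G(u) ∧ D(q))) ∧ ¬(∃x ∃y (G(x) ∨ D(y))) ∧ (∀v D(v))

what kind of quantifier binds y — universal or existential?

universal

Move each ¬ inward, flipping quantifiers it crosses:
  (∀u ∀q (¬G(u) ∨ ¬D(q))) ∧ (∀x ∀y (¬G(x) ∧ ¬D(y))) ∧ (∀v D(v))
Pull the quantifiers to the front (each side's bound variable is not free in the other side):
  ∀u ∀q ∀x ∀y ∀v ((¬G(u) ∨ ¬D(q)) ∧ ¬G(x) ∧ ¬D(y) ∧ D(v))
The quantifier ∃y sits under an odd number of negations, so it flips to ∀y.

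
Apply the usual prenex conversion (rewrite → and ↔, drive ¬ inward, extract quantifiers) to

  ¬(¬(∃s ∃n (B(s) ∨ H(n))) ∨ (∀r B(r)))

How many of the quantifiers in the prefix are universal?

0

Push ¬ through the quantifiers and connectives to reach negation normal form:
  (∃s ∃n (B(s) ∨ H(n))) ∧ (∃r ¬B(r))
Extract every quantifier outward, since the variables are now distinct and don't occur free across branches:
  ∃s ∃n ∃r ((B(s) ∨ H(n)) ∧ ¬B(r))
The prefix is ∃s ∃n ∃r: 0 universal, 3 existential.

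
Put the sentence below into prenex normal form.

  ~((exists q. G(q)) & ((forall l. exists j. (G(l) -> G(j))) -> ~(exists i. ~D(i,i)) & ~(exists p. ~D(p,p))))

forall q. forall l. exists j. exists i. exists p. (~G(q) | (~G(l) | G(j)) & (~D(i,i) | ~D(p,p)))

Eliminate → and ↔ using ¬ and ∨.
  ~((exists q. G(q)) & (~(forall l. exists j. (~G(l) | G(j))) | ~(exists i. ~D(i,i)) & ~(exists p. ~D(p,p))))
Push ¬ through the quantifiers and connectives to reach negation normal form:
  (forall q. ~G(q)) | (forall l. exists j. (~G(l) | G(j))) & ((exists i. ~D(i,i)) | (exists p. ~D(p,p)))
Extract every quantifier outward, since the variables are now distinct and don't occur free across branches:
  forall q. forall l. exists j. exists i. exists p. (~G(q) | (~G(l) | G(j)) & (~D(i,i) | ~D(p,p)))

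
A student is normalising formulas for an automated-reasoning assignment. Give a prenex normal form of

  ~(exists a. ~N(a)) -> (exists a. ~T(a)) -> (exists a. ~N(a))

exists a. forall z. exists u1. (~N(a) | T(z) | ~N(u1))

First replace A → B with ¬A ∨ B.
  ~~(exists a. ~N(a)) | ~(exists a. ~T(a)) | (exists a. ~N(a))
Drive negations inward (¬∀x A ≡ ∃x ¬A, ¬∃x A ≡ ∀x ¬A, De Morgan for ∧/∨):
  (exists a. ~N(a)) | (forall a. T(a)) | (exists a. ~N(a))
Rename bound variables to avoid capture: a↦z, a↦u1.
  (exists a. ~N(a)) | (forall z. T(z)) | (exists u1. ~N(u1))
Pull the quantifiers to the front (each side's bound variable is not free in the other side):
  exists a. forall z. exists u1. (~N(a) | T(z) | ~N(u1))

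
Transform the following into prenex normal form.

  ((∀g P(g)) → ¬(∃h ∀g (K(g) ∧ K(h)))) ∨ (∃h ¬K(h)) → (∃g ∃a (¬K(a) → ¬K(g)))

Rewrite implications/biconditionals: A → B as ¬A ∨ B.
  ¬(¬(∀g P(g)) ∨ ¬(∃h ∀g (K(g) ∧ K(h))) ∨ (∃h ¬K(h))) ∨ (∃g ∃a (¬¬K(a) ∨ ¬K(g)))
Drive negations inward (¬∀x A ≡ ∃x ¬A, ¬∃x A ≡ ∀x ¬A, De Morgan for ∧/∨):
  (∀g P(g)) ∧ (∃h ∀g (K(g) ∧ K(h))) ∧ (∀h K(h)) ∨ (∃g ∃a (K(a) ∨ ¬K(g)))
Give each quantifier a distinct variable: g↦x1, h↦z, g↦v.
  (∀g P(g)) ∧ (∃h ∀x1 (K(x1) ∧ K(h))) ∧ (∀z K(z)) ∨ (∃v ∃a (K(a) ∨ ¬K(v)))
Pull the quantifiers to the front (each side's bound variable is not free in the other side):
  ∀g ∃h ∀x1 ∀z ∃v ∃a (P(g) ∧ K(x1) ∧ K(h) ∧ K(z) ∨ K(a) ∨ ¬K(v))

∀g ∃h ∀x1 ∀z ∃v ∃a (P(g) ∧ K(x1) ∧ K(h) ∧ K(z) ∨ K(a) ∨ ¬K(v))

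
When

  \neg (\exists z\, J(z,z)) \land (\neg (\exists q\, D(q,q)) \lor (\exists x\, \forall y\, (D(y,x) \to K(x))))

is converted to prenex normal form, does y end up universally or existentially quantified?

First replace A → B with ¬A ∨ B.
  \neg (\exists z\, J(z,z)) \land (\neg (\exists q\, D(q,q)) \lor (\exists x\, \forall y\, (\neg D(y,x) \lor K(x))))
Drive negations inward (¬∀x A ≡ ∃x ¬A, ¬∃x A ≡ ∀x ¬A, De Morgan for ∧/∨):
  (\forall z\, \neg J(z,z)) \land ((\forall q\, \neg D(q,q)) \lor (\exists x\, \forall y\, (\neg D(y,x) \lor K(x))))
All bound variables are already distinct, so no renaming is needed.
Pull the quantifiers to the front (each side's bound variable is not free in the other side):
  \forall z\, \forall q\, \exists x\, \forall y\, (\neg J(z,z) \land (\neg D(q,q) \lor \neg D(y,x) \lor K(x)))
The quantifier \forall y sits under an even number of negations (counting the antecedent side of each →), so it remains universal.

universal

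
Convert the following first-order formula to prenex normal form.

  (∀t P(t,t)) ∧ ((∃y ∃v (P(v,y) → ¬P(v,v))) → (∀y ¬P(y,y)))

∀t ∀y ∀v ∀b (P(t,t) ∧ (P(v,y) ∧ P(v,v) ∨ ¬P(b,b)))

First replace A → B with ¬A ∨ B.
  (∀t P(t,t)) ∧ (¬(∃y ∃v (¬P(v,y) ∨ ¬P(v,v))) ∨ (∀y ¬P(y,y)))
Move each ¬ inward, flipping quantifiers it crosses:
  (∀t P(t,t)) ∧ ((∀y ∀v (P(v,y) ∧ P(v,v))) ∨ (∀y ¬P(y,y)))
Standardize variables apart so no two quantifiers bind the same name: y↦b.
  (∀t P(t,t)) ∧ ((∀y ∀v (P(v,y) ∧ P(v,v))) ∨ (∀b ¬P(b,b)))
Finally move all quantifiers to the prefix:
  ∀t ∀y ∀v ∀b (P(t,t) ∧ (P(v,y) ∧ P(v,v) ∨ ¬P(b,b)))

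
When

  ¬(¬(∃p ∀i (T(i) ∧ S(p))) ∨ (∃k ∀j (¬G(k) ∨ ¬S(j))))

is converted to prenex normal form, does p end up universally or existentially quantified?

existential

Drive negations inward (¬∀x A ≡ ∃x ¬A, ¬∃x A ≡ ∀x ¬A, De Morgan for ∧/∨):
  (∃p ∀i (T(i) ∧ S(p))) ∧ (∀k ∃j (G(k) ∧ S(j)))
All bound variables are already distinct, so no renaming is needed.
Pull the quantifiers to the front (each side's bound variable is not free in the other side):
  ∃p ∀i ∀k ∃j (T(i) ∧ S(p) ∧ G(k) ∧ S(j))
The quantifier ∃p sits under an even number of negations, so it remains existential.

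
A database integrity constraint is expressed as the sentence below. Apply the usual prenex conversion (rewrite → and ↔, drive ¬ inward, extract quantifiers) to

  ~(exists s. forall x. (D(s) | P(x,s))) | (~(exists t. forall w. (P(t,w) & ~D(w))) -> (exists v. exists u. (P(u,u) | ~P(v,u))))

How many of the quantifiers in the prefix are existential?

Rewrite implications/biconditionals: A → B as ¬A ∨ B.
  ~(exists s. forall x. (D(s) | P(x,s))) | ~~(exists t. forall w. (P(t,w) & ~D(w))) | (exists v. exists u. (P(u,u) | ~P(v,u)))
Move each ¬ inward, flipping quantifiers it crosses:
  (forall s. exists x. (~D(s) & ~P(x,s))) | (exists t. forall w. (P(t,w) & ~D(w))) | (exists v. exists u. (P(u,u) | ~P(v,u)))
Extract every quantifier outward, since the variables are now distinct and don't occur free across branches:
  forall s. exists x. exists t. forall w. exists v. exists u. (~D(s) & ~P(x,s) | P(t,w) & ~D(w) | P(u,u) | ~P(v,u))
The prefix is forall s exists x exists t forall w exists v exists u: 2 universal, 4 existential.

4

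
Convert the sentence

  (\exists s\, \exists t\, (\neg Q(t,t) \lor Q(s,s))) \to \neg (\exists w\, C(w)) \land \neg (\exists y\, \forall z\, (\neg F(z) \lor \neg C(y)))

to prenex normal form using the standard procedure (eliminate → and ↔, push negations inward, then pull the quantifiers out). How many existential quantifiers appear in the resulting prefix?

1

Rewrite implications/biconditionals: A → B as ¬A ∨ B.
  \neg (\exists s\, \exists t\, (\neg Q(t,t) \lor Q(s,s))) \lor \neg (\exists w\, C(w)) \land \neg (\exists y\, \forall z\, (\neg F(z) \lor \neg C(y)))
Push ¬ through the quantifiers and connectives to reach negation normal form:
  (\forall s\, \forall t\, (Q(t,t) \land \neg Q(s,s))) \lor (\forall w\, \neg C(w)) \land (\forall y\, \exists z\, (F(z) \land C(y)))
All bound variables are already distinct, so no renaming is needed.
Pull the quantifiers to the front (each side's bound variable is not free in the other side):
  \forall s\, \forall t\, \forall w\, \forall y\, \exists z\, (Q(t,t) \land \neg Q(s,s) \lor \neg C(w) \land F(z) \land C(y))
The prefix is \forall s \forall t \forall w \forall y \exists z: 4 universal, 1 existential.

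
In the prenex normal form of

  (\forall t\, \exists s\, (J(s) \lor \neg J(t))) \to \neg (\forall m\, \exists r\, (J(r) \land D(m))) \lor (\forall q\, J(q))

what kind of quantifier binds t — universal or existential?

First replace A → B with ¬A ∨ B.
  \neg (\forall t\, \exists s\, (J(s) \lor \neg J(t))) \lor \neg (\forall m\, \exists r\, (J(r) \land D(m))) \lor (\forall q\, J(q))
Drive negations inward (¬∀x A ≡ ∃x ¬A, ¬∃x A ≡ ∀x ¬A, De Morgan for ∧/∨):
  (\exists t\, \forall s\, (\neg J(s) \land J(t))) \lor (\exists m\, \forall r\, (\neg J(r) \lor \neg D(m))) \lor (\forall q\, J(q))
Finally move all quantifiers to the prefix:
  \exists t\, \forall s\, \exists m\, \forall r\, \forall q\, (\neg J(s) \land J(t) \lor \neg J(r) \lor \neg D(m) \lor J(q))
The quantifier \forall t sits under an odd number of negations (counting the antecedent side of each →), so it flips to \exists t.

existential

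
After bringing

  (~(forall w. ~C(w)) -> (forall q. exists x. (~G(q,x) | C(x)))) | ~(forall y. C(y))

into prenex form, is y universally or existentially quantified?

Eliminate → and ↔ using ¬ and ∨.
  ~~(forall w. ~C(w)) | (forall q. exists x. (~G(q,x) | C(x))) | ~(forall y. C(y))
Move each ¬ inward, flipping quantifiers it crosses:
  (forall w. ~C(w)) | (forall q. exists x. (~G(q,x) | C(x))) | (exists y. ~C(y))
All bound variables are already distinct, so no renaming is needed.
Pull the quantifiers to the front (each side's bound variable is not free in the other side):
  forall w. forall q. exists x. exists y. (~C(w) | ~G(q,x) | C(x) | ~C(y))
The quantifier forall y sits under an odd number of negations (counting the antecedent side of each →), so it flips to exists y.

existential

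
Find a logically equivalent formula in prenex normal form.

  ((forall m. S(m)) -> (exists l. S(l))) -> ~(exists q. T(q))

forall m. forall l. forall q. (S(m) & ~S(l) | ~T(q))

Rewrite implications/biconditionals: A → B as ¬A ∨ B.
  ~(~(forall m. S(m)) | (exists l. S(l))) | ~(exists q. T(q))
Move each ¬ inward, flipping quantifiers it crosses:
  (forall m. S(m)) & (forall l. ~S(l)) | (forall q. ~T(q))
All bound variables are already distinct, so no renaming is needed.
Finally move all quantifiers to the prefix:
  forall m. forall l. forall q. (S(m) & ~S(l) | ~T(q))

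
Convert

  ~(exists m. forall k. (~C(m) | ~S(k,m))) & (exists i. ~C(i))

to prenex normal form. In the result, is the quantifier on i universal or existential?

Drive negations inward (¬∀x A ≡ ∃x ¬A, ¬∃x A ≡ ∀x ¬A, De Morgan for ∧/∨):
  (forall m. exists k. (C(m) & S(k,m))) & (exists i. ~C(i))
All bound variables are already distinct, so no renaming is needed.
Extract every quantifier outward, since the variables are now distinct and don't occur free across branches:
  forall m. exists k. exists i. (C(m) & S(k,m) & ~C(i))
The quantifier exists i sits under an even number of negations, so it remains existential.

existential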